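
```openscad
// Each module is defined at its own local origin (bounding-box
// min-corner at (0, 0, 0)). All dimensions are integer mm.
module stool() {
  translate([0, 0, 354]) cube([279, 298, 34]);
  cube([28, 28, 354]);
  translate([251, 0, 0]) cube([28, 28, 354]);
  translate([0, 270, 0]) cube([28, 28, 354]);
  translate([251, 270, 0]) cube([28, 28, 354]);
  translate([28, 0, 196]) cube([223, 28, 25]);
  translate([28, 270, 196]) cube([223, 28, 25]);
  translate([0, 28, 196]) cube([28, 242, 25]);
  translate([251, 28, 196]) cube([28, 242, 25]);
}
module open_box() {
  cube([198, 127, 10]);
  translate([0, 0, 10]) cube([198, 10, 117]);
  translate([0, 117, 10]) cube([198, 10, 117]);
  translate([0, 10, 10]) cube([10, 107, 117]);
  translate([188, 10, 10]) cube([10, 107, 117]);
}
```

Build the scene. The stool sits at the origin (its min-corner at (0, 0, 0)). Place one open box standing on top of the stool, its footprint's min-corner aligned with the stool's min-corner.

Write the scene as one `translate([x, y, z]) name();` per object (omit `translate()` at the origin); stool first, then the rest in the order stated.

stool();
translate([0, 0, 388]) open_box();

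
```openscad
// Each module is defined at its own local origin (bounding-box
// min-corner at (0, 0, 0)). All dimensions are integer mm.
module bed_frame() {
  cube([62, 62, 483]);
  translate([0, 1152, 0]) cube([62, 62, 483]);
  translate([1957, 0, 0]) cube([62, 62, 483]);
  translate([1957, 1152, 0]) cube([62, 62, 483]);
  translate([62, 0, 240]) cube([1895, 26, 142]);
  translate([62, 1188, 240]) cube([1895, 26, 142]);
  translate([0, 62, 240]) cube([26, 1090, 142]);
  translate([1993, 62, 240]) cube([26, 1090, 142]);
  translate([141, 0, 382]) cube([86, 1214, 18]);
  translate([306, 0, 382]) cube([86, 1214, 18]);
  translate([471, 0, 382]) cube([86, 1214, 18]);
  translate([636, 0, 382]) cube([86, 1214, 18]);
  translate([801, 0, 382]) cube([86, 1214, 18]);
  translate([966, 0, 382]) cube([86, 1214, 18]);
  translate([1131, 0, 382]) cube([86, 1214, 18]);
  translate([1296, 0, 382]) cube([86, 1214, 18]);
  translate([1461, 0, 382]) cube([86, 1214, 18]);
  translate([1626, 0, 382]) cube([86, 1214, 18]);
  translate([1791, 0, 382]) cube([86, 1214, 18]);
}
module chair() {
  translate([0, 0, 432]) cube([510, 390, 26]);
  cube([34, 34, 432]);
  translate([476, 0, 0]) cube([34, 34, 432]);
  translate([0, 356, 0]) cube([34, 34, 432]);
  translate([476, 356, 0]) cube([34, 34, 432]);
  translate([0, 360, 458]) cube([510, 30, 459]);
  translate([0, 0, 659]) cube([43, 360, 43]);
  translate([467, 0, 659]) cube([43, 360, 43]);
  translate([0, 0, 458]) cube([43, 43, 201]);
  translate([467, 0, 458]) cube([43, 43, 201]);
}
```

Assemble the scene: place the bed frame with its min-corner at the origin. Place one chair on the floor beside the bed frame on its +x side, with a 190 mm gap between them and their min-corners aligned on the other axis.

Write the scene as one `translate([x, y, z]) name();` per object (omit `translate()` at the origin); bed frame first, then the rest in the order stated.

bed_frame();
translate([2209, 0, 0]) chair();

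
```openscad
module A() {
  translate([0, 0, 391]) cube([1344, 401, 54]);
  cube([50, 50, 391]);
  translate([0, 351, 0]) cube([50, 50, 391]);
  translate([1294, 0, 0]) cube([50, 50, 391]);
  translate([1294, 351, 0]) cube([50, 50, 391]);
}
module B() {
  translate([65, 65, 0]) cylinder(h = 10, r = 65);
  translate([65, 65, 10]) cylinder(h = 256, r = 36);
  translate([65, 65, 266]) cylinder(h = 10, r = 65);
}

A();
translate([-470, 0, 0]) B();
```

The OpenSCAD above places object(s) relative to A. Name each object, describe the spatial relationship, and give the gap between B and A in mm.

The spool's nearest face is 340 mm from the bench's −x face.

A is a bench. B is a spool. The spool is on the floor beside the bench on its −x side. The gap between the spool and the bench is 340 mm.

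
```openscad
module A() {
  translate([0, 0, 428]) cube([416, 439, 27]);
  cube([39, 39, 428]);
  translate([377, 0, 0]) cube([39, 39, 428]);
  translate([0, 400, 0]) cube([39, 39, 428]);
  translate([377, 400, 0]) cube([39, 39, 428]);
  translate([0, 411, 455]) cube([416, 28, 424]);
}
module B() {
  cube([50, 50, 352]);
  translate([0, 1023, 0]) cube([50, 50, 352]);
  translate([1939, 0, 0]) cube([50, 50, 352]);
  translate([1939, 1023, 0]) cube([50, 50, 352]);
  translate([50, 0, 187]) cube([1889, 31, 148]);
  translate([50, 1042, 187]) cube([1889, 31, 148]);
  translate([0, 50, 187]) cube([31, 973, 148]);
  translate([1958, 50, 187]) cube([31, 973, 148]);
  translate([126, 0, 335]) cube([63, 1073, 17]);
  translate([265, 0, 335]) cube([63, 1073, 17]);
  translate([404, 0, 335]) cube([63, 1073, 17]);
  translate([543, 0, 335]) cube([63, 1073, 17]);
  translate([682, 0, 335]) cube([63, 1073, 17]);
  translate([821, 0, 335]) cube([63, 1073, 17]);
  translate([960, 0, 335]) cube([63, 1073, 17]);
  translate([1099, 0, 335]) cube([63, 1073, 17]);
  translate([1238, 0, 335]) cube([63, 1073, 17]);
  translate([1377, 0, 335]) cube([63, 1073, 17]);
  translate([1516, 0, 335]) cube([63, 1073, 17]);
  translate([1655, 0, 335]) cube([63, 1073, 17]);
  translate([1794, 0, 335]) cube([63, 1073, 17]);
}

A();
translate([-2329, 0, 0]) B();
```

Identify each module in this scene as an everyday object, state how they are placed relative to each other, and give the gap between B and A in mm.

A is a chair. B is a bed frame. The bed frame is on the floor beside the chair on its −x side. The gap between the bed frame and the chair is 340 mm.

The bed frame's nearest face is 340 mm from the chair's −x face.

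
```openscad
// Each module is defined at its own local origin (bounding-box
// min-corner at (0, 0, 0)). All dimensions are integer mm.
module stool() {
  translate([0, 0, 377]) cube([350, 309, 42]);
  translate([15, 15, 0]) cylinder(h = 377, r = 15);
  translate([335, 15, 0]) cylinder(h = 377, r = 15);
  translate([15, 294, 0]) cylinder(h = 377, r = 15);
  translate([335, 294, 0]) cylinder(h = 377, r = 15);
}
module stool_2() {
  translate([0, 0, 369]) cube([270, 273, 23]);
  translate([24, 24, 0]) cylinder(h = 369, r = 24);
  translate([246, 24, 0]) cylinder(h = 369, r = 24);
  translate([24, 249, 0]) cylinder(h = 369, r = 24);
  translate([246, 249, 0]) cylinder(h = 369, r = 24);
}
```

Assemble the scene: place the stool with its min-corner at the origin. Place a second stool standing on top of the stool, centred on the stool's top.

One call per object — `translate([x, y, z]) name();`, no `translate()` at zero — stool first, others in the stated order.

stool();
translate([40, 18, 419]) stool_2();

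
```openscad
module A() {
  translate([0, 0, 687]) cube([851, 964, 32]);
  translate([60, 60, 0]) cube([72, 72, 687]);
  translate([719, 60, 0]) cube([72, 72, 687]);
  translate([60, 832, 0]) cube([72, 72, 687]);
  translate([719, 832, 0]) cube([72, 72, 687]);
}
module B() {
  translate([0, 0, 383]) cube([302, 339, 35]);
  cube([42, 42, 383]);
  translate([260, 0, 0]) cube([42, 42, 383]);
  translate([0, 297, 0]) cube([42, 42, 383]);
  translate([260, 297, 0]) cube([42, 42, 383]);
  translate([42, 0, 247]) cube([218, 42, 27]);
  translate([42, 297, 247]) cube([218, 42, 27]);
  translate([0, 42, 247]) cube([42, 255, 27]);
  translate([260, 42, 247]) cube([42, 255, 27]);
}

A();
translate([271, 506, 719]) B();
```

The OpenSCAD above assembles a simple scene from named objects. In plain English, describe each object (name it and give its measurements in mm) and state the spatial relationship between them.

A is a table: top 851 mm (x) × 964 mm (y), 32 mm thick, upper face at z = 719 mm, on four 72×72 mm square legs, each inset 60 mm from the nearest pair of top edges, running from z = 0 to the bottom of the top.

B is a four-legged stool. The seat is 302×339 mm, 35 mm thick, top at z = 418 mm. It stands on four square legs, each 42×42 mm in cross-section, from z = 0 to the seat underside, each flush with a corner of the seat. Four stretchers, 42 mm wide and 27 mm tall, connect adjacent legs with their undersides at z = 247 mm, each running between the inner faces of the legs it joins and aligned with the legs' outer faces on the other axis.

The stool is on top of the table.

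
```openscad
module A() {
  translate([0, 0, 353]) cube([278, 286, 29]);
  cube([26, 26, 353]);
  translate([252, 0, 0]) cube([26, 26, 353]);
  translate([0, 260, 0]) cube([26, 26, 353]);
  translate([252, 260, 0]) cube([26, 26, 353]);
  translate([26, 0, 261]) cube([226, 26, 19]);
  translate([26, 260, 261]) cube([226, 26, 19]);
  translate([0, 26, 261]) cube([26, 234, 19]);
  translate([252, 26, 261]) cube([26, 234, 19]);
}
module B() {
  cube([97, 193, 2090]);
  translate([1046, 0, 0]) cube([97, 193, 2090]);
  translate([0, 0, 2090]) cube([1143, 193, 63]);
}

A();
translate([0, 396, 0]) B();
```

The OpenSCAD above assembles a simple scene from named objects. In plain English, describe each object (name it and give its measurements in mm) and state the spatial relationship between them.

A is a four-legged stool. The seat is a 278×286×29 mm slab whose top surface is at z = 382 mm; four square legs, each 26×26 mm in cross-section, run from the floor (z = 0) to the underside of the seat, each flush with a corner of the seat. Four stretchers, 26 mm wide and 19 mm tall, connect adjacent legs with their undersides at z = 261 mm, each running between the inner faces of the legs it joins and aligned with the legs' outer faces on the other axis.

B is a rectangular door frame: two vertical jambs of 97×193 mm section, 2090 mm tall, with a clear opening 949 mm wide between their inner faces. A header 63 mm tall and 193 mm deep lies on top of the jambs and spans the full outside width.

The door frame is on the floor beside the stool on its +y side.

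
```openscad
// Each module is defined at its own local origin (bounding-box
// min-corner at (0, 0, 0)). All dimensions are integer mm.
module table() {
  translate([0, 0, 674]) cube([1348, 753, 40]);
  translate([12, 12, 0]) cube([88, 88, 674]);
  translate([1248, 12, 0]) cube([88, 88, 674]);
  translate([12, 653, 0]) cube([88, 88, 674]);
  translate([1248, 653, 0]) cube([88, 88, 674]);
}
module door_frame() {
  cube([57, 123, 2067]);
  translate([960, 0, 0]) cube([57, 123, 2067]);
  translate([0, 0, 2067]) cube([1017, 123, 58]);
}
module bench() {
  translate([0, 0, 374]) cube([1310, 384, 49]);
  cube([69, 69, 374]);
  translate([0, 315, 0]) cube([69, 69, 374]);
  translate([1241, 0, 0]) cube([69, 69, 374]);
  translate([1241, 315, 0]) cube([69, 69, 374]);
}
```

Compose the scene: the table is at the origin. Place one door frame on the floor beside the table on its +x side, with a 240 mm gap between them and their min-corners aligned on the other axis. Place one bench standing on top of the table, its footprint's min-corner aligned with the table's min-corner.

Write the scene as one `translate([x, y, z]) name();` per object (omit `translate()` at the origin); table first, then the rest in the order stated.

table();
translate([1588, 0, 0]) door_frame();
translate([0, 0, 714]) bench();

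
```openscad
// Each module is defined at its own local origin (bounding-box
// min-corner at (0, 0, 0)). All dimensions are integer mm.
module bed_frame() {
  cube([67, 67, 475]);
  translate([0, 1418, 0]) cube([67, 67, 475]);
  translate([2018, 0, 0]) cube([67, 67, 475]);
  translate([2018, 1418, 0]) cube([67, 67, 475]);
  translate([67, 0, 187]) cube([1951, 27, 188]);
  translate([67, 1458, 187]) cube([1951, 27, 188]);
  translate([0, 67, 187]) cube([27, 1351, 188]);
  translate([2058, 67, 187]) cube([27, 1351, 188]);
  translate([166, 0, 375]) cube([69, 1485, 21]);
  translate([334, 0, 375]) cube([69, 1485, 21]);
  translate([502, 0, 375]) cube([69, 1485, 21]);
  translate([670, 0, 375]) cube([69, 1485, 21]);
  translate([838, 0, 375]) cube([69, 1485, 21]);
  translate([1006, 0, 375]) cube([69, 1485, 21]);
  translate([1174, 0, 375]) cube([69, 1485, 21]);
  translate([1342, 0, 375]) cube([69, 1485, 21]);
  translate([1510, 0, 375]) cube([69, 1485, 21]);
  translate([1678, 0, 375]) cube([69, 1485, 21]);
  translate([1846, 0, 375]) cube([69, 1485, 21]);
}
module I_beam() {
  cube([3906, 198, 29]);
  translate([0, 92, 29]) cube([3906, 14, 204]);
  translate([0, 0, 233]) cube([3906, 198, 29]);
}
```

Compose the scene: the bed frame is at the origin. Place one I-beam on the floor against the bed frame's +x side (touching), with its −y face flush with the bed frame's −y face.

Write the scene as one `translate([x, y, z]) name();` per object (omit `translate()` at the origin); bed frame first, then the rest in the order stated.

bed_frame();
translate([2085, 0, 0]) I_beam();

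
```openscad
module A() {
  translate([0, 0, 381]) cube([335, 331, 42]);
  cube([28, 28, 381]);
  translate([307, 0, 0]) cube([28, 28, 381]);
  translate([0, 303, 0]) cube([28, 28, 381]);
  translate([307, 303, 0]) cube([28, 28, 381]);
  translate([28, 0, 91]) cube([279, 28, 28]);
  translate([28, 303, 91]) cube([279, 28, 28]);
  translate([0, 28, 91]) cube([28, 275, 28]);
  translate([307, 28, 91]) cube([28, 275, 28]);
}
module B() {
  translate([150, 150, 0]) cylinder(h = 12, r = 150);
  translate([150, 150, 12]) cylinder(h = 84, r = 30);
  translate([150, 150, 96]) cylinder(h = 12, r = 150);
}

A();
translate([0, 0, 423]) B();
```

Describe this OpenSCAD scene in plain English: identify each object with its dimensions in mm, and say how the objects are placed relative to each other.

A is a simple wooden stool: a rectangular seat 335 mm (x) by 331 mm (y), 42 mm thick, top face at z = 423 mm, on four square legs, each 28×28 mm in cross-section. The legs rest on z = 0, each flush with a corner of the seat. Four stretchers, 28 mm wide and 28 mm tall, connect adjacent legs with their undersides at z = 91 mm, each running between the inner faces of the legs it joins and aligned with the legs' outer faces on the other axis.

B is a spool: two coaxial disc flanges of radius 150 mm and thickness 12 mm, joined by a core cylinder of radius 30 mm and height 84 mm. The lower flange rests on z = 0 and the three cylinders share a vertical axis.

The spool is on top of the stool.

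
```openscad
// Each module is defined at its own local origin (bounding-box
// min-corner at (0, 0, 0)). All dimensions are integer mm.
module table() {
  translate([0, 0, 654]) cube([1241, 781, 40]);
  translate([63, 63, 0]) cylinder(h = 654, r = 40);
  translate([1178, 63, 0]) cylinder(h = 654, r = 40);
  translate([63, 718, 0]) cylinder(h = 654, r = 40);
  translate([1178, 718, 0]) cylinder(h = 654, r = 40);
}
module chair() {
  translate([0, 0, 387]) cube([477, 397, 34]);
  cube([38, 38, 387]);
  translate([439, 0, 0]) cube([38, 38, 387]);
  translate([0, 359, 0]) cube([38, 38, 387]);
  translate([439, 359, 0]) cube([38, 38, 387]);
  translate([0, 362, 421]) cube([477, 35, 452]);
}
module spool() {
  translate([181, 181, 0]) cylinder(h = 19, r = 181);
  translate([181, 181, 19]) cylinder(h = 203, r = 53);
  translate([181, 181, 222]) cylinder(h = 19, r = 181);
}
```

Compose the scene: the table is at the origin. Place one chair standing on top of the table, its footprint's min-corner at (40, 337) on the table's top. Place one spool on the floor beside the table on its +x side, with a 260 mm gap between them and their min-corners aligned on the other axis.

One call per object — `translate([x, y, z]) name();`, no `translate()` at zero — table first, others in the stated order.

table();
translate([40, 337, 694]) chair();
translate([1501, 0, 0]) spool();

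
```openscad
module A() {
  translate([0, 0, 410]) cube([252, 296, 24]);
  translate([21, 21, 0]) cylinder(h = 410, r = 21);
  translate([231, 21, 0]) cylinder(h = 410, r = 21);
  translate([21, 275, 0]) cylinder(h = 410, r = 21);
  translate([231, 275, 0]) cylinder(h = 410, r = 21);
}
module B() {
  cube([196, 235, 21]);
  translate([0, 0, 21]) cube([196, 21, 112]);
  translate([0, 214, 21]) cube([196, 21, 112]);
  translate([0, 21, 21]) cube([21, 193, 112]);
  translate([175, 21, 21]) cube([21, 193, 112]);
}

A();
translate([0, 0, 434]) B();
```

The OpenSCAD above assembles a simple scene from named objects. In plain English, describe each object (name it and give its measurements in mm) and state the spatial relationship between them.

A is a four-legged stool. The seat is a 252×296×24 mm slab whose top surface is at z = 434 mm; four round legs, each 42 mm in diameter, run from the floor (z = 0) to the underside of the seat, each leg's axis is inset half a diameter from the nearest pair of seat edges (so the leg's bounding box is flush with the corner).

B is an open-topped rectangular box: outside dimensions 196×235×133 mm, with a uniform wall and base thickness of 21 mm. The base is a full 196×235 slab on the floor; four walls sit on top of the base. The front and back walls (the −y and +y sides) span the full width; the two side walls fit between them.

The open box is on top of the stool.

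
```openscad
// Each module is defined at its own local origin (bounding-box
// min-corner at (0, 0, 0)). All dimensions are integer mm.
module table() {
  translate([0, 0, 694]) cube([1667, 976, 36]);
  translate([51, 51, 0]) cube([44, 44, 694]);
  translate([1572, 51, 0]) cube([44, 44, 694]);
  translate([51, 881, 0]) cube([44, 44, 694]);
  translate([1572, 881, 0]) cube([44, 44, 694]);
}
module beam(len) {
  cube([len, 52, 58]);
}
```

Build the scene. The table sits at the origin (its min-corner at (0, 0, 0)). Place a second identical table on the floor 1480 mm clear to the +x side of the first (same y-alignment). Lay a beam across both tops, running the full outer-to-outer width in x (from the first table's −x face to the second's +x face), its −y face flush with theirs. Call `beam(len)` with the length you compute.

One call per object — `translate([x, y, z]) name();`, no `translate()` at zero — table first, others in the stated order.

table();
translate([3147, 0, 0]) table();
translate([0, 0, 730]) beam(4814);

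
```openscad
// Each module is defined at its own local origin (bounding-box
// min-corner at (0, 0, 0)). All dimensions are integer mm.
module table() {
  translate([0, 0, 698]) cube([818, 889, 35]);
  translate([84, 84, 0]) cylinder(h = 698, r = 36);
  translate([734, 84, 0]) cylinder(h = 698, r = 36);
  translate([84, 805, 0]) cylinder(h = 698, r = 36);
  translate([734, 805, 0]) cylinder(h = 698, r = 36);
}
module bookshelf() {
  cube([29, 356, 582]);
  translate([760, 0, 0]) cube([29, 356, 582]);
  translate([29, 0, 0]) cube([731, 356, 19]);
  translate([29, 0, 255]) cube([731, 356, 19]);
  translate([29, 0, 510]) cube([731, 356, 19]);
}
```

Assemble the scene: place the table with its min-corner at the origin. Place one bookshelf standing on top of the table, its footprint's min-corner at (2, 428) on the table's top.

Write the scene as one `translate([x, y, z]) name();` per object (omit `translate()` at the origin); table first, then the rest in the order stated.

table();
translate([2, 428, 733]) bookshelf();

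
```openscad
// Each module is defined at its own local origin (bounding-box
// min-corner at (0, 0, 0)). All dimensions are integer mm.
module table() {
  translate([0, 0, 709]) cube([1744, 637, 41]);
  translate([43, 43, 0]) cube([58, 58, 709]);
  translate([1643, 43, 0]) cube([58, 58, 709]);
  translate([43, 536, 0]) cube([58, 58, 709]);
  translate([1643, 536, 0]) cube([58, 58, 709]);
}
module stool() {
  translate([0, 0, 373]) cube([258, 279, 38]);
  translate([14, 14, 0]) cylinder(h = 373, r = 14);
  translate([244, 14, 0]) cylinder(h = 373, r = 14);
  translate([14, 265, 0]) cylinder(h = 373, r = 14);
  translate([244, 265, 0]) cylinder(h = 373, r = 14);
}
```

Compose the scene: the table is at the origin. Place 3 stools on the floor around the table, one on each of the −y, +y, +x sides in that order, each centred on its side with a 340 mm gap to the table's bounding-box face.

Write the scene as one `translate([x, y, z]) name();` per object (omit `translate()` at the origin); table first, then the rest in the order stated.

table();
translate([743, -619, 0]) stool();
translate([743, 977, 0]) stool();
translate([2084, 179, 0]) stool();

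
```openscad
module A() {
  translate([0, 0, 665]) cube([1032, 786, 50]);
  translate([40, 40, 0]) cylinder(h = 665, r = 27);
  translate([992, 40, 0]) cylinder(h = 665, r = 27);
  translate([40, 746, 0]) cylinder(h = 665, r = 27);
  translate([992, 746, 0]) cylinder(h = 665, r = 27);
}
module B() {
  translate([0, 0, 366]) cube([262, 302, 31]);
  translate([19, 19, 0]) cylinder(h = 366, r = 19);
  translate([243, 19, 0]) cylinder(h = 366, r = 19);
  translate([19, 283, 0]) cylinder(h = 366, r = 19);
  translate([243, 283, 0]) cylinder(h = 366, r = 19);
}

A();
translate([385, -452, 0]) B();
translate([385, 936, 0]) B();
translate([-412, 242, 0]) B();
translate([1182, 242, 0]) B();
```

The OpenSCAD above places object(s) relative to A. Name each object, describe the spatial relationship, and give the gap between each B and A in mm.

A is a table. B is a stool. Four stools sit around the table at the −y, +y, −x, +x sides. The gap between each stool and the table is 150 mm.

Each stool's nearest face is 150 mm from the table's bounding box.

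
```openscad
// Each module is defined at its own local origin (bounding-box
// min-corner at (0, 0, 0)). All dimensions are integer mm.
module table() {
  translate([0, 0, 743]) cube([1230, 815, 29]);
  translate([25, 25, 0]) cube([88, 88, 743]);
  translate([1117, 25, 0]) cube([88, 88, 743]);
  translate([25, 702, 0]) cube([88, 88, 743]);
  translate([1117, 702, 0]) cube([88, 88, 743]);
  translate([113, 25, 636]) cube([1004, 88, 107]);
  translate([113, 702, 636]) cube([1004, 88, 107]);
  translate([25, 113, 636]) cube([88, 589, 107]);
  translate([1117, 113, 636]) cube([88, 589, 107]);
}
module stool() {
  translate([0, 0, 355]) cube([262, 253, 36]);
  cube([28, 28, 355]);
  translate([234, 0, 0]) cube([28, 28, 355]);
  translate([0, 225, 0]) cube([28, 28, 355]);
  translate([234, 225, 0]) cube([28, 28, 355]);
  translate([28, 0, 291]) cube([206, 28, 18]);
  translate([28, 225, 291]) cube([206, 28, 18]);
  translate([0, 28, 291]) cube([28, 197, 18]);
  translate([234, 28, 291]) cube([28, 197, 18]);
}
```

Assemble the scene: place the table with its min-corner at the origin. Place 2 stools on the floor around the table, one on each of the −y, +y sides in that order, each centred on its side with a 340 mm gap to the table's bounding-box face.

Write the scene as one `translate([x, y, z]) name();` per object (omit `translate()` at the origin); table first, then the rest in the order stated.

table();
translate([484, -593, 0]) stool();
translate([484, 1155, 0]) stool();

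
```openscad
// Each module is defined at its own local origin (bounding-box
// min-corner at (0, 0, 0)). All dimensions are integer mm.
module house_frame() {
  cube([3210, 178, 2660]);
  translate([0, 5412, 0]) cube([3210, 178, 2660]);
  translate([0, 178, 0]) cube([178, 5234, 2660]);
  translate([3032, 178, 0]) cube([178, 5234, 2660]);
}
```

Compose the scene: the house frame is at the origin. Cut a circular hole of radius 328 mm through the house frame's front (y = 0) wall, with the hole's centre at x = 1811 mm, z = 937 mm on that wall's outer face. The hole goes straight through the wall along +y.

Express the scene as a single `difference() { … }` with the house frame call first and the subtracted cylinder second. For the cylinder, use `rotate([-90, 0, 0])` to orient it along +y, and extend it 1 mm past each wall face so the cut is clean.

difference() {
  house_frame();
  translate([1811, -1, 937]) rotate([-90, 0, 0]) cylinder(h = 180, r = 328);
}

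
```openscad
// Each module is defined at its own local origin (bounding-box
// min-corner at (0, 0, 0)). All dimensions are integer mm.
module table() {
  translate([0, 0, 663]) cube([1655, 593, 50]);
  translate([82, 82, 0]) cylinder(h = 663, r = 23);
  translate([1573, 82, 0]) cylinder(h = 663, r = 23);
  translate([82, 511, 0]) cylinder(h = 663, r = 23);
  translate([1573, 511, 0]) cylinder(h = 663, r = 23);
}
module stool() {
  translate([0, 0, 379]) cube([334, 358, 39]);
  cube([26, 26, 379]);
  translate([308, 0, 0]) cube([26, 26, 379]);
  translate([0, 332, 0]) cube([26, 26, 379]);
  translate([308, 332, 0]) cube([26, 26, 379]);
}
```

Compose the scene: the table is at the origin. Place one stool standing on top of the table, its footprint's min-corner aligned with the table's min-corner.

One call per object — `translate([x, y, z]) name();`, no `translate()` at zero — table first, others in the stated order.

table();
translate([0, 0, 713]) stool();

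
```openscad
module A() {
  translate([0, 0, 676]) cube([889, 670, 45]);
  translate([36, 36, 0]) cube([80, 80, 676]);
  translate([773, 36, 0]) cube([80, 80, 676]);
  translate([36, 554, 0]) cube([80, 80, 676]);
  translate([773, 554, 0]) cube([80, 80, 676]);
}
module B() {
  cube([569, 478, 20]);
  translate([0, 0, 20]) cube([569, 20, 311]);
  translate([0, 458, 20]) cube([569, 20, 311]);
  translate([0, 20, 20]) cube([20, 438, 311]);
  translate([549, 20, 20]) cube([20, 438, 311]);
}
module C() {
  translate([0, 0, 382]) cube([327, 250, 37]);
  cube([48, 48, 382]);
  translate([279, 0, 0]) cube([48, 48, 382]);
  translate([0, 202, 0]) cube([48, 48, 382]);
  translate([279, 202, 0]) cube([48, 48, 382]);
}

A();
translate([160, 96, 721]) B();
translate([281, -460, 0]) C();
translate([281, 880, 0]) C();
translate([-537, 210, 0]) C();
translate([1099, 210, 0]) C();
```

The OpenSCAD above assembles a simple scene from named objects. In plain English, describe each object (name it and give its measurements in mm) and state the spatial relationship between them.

A is a table with a 889×670 mm rectangular top, 45 mm thick, top surface at z = 721 mm, supported by four 80×80 mm square legs, each inset 36 mm from the nearest pair of top edges, running from the floor.

B is an open storage box with external size 569×478×331 mm and wall thickness 20 mm (the base is also 20 mm thick). The base covers the whole footprint; the four walls stand on the base, with the y-facing walls full-width and the x-facing walls fitting between their inner faces.

C is a four-legged stool. The seat is 327×250 mm, 37 mm thick, top at z = 419 mm. It stands on four square legs, each 48×48 mm in cross-section, from z = 0 to the seat underside, each flush with a corner of the seat.

The open box is on top of the table, centred. Four stools sit around the table at the −y, +y, −x, +x sides.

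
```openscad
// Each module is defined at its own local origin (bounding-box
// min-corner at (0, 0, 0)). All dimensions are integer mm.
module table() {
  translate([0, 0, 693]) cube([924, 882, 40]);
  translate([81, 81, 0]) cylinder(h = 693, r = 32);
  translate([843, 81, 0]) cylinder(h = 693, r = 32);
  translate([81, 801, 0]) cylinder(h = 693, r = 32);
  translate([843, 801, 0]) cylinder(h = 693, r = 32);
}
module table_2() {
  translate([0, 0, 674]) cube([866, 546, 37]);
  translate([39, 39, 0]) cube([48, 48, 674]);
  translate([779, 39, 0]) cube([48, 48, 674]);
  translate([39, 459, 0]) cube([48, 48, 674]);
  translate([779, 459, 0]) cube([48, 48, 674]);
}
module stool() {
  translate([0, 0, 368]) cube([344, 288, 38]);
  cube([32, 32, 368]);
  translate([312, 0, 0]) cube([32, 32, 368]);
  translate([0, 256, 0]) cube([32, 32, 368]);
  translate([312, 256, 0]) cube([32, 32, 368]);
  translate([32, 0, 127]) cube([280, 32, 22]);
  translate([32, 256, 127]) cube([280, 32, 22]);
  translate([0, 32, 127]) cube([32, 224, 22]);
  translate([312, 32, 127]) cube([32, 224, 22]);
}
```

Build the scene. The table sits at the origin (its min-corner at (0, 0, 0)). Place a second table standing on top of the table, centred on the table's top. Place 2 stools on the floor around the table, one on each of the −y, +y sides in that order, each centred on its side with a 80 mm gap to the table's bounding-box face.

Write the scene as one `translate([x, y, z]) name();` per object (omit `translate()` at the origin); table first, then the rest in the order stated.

table();
translate([29, 168, 733]) table_2();
translate([290, -368, 0]) stool();
translate([290, 962, 0]) stool();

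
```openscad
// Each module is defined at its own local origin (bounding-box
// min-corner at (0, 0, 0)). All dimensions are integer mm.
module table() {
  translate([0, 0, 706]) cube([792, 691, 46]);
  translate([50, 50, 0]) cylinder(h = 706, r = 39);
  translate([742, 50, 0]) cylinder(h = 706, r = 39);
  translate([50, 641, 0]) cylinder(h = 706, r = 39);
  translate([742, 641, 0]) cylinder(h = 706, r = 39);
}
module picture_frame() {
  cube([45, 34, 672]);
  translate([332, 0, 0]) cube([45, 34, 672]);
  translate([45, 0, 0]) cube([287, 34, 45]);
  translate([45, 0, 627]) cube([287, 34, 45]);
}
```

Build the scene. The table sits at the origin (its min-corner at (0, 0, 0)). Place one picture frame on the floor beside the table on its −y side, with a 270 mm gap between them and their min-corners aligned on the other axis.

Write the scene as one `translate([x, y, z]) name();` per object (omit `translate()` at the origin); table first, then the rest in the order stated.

table();
translate([0, -304, 0]) picture_frame();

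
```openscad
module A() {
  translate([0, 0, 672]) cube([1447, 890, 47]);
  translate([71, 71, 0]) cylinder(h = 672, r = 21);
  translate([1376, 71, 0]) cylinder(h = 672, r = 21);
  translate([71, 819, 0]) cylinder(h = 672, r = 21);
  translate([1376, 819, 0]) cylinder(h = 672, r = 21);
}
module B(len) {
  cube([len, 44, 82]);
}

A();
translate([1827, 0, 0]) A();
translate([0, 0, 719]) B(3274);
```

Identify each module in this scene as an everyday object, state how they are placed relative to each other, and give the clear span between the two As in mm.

Second table starts at x = 1827; first ends at x = 1447; clear span = 1827 − 1447 = 380 mm.

A is a table. B is a beam. A beam spans the tops of two tables. The clear span between the two tables is 380 mm.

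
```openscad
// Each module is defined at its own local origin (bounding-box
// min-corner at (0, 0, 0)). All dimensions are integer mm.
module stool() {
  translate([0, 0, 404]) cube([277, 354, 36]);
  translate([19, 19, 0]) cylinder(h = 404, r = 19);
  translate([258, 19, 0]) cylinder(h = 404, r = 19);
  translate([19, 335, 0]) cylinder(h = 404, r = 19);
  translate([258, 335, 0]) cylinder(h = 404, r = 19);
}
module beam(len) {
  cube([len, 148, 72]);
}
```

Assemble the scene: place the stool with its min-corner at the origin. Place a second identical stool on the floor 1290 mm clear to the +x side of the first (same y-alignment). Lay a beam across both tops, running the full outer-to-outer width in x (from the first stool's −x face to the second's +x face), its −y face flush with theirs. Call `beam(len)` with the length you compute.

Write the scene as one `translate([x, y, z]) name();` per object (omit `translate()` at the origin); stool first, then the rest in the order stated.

stool();
translate([1567, 0, 0]) stool();
translate([0, 0, 440]) beam(1844);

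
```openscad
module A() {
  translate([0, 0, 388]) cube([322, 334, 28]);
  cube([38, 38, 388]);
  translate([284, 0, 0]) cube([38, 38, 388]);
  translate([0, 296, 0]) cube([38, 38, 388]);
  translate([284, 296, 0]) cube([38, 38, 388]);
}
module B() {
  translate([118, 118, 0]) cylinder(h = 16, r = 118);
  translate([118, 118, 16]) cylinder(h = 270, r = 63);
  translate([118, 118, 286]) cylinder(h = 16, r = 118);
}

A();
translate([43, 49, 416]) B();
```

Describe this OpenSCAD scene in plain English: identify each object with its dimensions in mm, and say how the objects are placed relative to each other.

A is a simple wooden stool: a rectangular seat 322 mm (x) by 334 mm (y), 28 mm thick, top face at z = 416 mm, on four square legs, each 38×38 mm in cross-section. The legs rest on z = 0, each flush with a corner of the seat.

B is a spool: two coaxial disc flanges of radius 118 mm and thickness 16 mm, joined by a core cylinder of radius 63 mm and height 270 mm. The lower flange rests on z = 0 and the three cylinders share a vertical axis.

The spool is on top of the stool, centred.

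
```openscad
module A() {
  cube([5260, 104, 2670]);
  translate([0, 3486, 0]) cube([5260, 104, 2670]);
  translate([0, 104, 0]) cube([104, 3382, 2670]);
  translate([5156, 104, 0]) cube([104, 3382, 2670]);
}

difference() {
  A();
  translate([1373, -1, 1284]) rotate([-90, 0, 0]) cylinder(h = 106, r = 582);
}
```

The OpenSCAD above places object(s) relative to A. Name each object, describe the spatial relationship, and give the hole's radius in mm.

A is a house frame. The house frame has a circular hole through its front wall. The hole's radius is 582 mm.

The subtracted cylinder has r = 582 mm.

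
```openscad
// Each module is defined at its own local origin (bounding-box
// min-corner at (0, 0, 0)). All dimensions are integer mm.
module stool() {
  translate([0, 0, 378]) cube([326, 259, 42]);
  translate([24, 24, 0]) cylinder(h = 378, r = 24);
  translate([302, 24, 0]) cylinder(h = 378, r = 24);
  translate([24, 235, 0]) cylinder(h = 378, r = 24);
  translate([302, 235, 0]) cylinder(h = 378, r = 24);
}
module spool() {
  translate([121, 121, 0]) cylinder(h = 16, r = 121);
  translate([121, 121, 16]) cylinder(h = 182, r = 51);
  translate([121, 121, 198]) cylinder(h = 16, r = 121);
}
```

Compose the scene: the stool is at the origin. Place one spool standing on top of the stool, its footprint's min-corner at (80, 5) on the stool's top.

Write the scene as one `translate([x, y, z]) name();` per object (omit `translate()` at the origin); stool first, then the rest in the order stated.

stool();
translate([80, 5, 420]) spool();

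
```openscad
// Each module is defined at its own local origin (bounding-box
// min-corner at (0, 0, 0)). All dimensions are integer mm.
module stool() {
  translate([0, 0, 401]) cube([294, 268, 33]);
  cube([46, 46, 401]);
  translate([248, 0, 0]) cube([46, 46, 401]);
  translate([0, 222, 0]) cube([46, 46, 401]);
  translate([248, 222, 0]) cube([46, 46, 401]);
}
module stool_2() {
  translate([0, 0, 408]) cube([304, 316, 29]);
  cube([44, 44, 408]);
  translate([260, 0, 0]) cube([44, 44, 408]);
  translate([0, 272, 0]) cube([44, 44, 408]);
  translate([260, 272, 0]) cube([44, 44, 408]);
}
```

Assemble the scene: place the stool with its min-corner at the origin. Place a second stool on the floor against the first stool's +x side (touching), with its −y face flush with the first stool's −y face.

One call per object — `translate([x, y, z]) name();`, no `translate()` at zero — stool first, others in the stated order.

stool();
translate([294, 0, 0]) stool_2();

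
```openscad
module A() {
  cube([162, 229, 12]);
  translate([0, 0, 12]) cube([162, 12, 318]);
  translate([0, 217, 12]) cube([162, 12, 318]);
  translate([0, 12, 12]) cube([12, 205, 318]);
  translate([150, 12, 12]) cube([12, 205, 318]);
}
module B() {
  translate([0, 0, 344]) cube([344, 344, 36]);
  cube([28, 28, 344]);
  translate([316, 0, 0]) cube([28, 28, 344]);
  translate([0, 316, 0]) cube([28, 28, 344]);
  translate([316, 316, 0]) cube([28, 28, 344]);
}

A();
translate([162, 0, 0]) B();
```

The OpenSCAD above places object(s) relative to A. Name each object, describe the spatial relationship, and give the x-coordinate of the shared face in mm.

The open box's +x face and the stool's −x face are both at x = 162 mm.

A is an open box. B is a stool. The stool is against the open box's +x side, with their −y faces flush. The x-coordinate of the shared face is 162 mm.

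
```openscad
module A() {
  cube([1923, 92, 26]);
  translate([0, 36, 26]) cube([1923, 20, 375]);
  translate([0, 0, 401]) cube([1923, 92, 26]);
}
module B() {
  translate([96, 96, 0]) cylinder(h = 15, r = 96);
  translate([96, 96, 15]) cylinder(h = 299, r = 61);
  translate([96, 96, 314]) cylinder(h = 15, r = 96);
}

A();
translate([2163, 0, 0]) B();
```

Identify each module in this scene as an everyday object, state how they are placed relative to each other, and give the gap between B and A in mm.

A is an I-beam. B is a spool. The spool is on the floor beside the I-beam on its +x side. The gap between the spool and the I-beam is 240 mm.

The spool's nearest face is 240 mm from the I-beam's +x face.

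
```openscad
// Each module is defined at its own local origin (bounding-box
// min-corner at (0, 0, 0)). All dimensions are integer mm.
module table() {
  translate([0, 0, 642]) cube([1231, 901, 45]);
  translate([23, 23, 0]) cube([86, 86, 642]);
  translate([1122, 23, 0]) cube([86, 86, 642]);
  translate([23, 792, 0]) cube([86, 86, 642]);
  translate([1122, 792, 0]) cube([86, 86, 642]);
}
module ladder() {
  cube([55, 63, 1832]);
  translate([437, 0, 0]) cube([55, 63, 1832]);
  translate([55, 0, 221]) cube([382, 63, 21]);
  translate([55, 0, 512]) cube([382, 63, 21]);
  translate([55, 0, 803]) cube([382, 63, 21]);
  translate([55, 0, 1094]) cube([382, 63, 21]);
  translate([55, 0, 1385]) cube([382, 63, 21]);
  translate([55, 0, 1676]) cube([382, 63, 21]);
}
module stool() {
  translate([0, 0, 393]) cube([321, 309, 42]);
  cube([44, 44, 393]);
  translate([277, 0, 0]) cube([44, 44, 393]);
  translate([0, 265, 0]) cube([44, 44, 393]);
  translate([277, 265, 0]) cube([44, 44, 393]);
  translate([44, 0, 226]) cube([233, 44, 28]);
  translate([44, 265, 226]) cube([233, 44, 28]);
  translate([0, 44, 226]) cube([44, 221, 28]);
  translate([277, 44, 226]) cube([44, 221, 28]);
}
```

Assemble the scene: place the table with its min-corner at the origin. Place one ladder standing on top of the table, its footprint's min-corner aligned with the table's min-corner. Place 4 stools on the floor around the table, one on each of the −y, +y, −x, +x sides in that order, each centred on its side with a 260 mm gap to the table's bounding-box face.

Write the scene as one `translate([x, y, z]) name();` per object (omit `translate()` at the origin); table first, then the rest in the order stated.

table();
translate([0, 0, 687]) ladder();
translate([455, -569, 0]) stool();
translate([455, 1161, 0]) stool();
translate([-581, 296, 0]) stool();
translate([1491, 296, 0]) stool();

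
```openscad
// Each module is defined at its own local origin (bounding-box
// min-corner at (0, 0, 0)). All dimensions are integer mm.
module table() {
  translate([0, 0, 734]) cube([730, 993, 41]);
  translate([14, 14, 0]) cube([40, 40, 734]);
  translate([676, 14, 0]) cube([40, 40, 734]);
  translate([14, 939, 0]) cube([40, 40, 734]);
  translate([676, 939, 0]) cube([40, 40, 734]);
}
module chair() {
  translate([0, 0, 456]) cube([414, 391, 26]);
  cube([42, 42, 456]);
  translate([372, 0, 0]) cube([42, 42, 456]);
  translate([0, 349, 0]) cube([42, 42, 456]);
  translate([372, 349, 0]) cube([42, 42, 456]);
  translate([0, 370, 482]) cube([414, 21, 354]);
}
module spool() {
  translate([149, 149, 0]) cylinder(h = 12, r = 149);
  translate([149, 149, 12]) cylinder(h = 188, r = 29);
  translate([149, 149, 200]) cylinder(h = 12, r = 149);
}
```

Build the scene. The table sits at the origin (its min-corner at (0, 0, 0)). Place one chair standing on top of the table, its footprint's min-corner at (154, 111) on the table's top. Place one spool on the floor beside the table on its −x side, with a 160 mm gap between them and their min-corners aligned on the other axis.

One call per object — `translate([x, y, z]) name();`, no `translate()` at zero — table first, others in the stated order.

table();
translate([154, 111, 775]) chair();
translate([-458, 0, 0]) spool();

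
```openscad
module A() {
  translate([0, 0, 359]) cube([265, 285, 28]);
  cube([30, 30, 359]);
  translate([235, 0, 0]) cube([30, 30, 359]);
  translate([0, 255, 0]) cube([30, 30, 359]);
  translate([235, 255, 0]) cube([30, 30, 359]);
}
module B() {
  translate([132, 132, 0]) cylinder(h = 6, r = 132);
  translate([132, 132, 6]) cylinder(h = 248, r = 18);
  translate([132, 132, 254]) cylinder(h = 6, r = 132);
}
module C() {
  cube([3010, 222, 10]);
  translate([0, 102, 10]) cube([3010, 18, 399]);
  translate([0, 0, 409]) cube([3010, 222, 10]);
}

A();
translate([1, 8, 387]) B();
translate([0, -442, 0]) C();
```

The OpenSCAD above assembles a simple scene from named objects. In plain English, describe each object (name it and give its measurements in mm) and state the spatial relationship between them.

A is a four-legged stool. The seat is 265×285 mm, 28 mm thick, top at z = 387 mm. It stands on four square legs, each 30×30 mm in cross-section, from z = 0 to the seat underside, each flush with a corner of the seat.

B is a spool: two coaxial disc flanges of radius 132 mm and thickness 6 mm, joined by a core cylinder of radius 18 mm and height 248 mm. The lower flange rests on z = 0 and the three cylinders share a vertical axis.

C is an I-beam lying along x, 3010 mm long. Overall section height 419 mm. Two flanges 222 mm wide (y) and 10 mm thick, one on the floor and one at the top; a web 18 mm thick runs between them, centred on the flange width.

The spool is on top of the stool. The I-beam is on the floor beside the stool on its −y side.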